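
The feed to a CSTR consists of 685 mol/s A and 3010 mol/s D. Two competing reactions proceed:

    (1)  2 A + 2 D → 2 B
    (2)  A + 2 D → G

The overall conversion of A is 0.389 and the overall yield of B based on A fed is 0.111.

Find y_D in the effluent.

Yield of B: 2ξ₁ / 685 = 0.111 → ξ₁ = 38.02 mol/s.
Conversion of A: 2ξ₁ + 1ξ₂ = 0.389 × 685 = 266.5 → ξ₂ = 190.4 mol/s.
Outlet amounts (n = n₀ + Σ ν·ξ):
  A: 685 − 2(38.02) − 1(190.4) = 418.5
  D: 3010 − 2(38.02) − 2(190.4) = 2553
  B: 0 + 2(38.02) = 76.03
  G: 0 + 1(190.4) = 190.4
Total out = 3238 mol/s; y_D = 2553 / 3238 = 0.7885.

0.788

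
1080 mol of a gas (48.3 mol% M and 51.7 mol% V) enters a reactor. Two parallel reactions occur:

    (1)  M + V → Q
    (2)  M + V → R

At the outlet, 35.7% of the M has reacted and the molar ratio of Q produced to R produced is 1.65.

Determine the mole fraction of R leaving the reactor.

Conversion of M: M consumed = 0.357 × 521.6 = 186.2 mol = 1ξ₁ + 1ξ₂.
Selectivity: 1ξ₁ / (1ξ₂) = 1.65 → ξ₁ = 1.65 ξ₂.
Substitute: (1·1.65 + 1) ξ₂ = 186.2 → ξ₂ = 70.27 mol, ξ₁ = 116 mol.
Outlet amounts (n = n₀ + Σ ν·ξ):
  M: 521.6 − 1(116) − 1(70.27) = 335.4
  V: 558.4 − 1(116) − 1(70.27) = 372.1
  Q: 0 + 1(116) = 116
  R: 0 + 1(70.27) = 70.27
Total out = 893.8 mol; y_R = 70.27 / 893.8 = 0.07863.

0.0786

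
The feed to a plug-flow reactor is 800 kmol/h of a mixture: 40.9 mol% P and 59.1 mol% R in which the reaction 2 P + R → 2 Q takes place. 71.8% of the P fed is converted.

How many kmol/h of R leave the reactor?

P reacted = 0.718 × 327.2 = 234.9 kmol/h; ν_P = −2, so ξ = 234.9/2 = 117.5 kmol/h.
Outlet amounts (n = n₀ + ν ξ):
  P: 327.2 − 2(117.5) = 92.27
  R: 472.8 − 1(117.5) = 355.3
  Q: 0 + 2(117.5) = 234.9

355 kmol/h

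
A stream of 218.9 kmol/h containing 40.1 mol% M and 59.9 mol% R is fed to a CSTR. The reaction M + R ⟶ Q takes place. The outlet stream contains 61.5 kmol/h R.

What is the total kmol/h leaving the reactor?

For R: n = n₀ − 1ξ → 61.5 = 131.1 − 1ξ, giving ξ = 69.62 kmol/h.
Outlet amounts (n = n₀ + ν ξ):
  M: 87.78 − 1(69.62) = 18.16
  R: 131.1 − 1(69.62) = 61.5
  Q: 0 + 1(69.62) = 69.62
Total out = 18.16 + 61.5 + 69.62 = 149.3 kmol/h.

149 kmol/h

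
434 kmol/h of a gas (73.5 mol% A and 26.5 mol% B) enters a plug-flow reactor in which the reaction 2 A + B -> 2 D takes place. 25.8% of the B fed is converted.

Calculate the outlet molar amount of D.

B reacted = 0.258 × 115 = 29.67 kmol/h; ν_B = −1, so ξ = 29.67/1 = 29.67 kmol/h.
Outlet amounts (n = n₀ + ν ξ):
  A: 319 − 2(29.67) = 259.6
  B: 115 − 1(29.67) = 85.34
  D: 0 + 2(29.67) = 59.35

59.3 kmol/h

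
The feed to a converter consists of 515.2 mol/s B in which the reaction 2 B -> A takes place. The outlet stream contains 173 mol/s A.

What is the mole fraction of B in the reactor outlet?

0.494

For A: n = n₀ + 1ξ → 173 = 0 + 1ξ, giving ξ = 173 mol/s.
Outlet amounts (n = n₀ + ν ξ):
  B: 515.2 − 2(173) = 169.2
  A: 0 + 1(173) = 173
Total out = 342.2 mol/s; y_B = 169.2 / 342.2 = 0.4944.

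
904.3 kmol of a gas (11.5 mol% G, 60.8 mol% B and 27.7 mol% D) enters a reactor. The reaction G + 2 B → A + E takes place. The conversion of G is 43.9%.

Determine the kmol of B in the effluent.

459 kmol

G reacted = 0.439 × 104 = 45.65 kmol; ν_G = −1, so ξ = 45.65/1 = 45.65 kmol.
Outlet amounts (n = n₀ + ν ξ):
  G: 104 − 1(45.65) = 58.34
  B: 549.8 − 2(45.65) = 458.5
  A: 0 + 1(45.65) = 45.65
  E: 0 + 1(45.65) = 45.65
  D: 250.5 (inert)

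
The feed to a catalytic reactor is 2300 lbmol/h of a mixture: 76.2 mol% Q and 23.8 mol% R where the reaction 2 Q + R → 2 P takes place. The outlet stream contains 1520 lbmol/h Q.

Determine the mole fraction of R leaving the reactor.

0.197

For Q: n = n₀ − 2ξ → 1520 = 1753 − 2ξ, giving ξ = 116.3 lbmol/h.
Outlet amounts (n = n₀ + ν ξ):
  Q: 1753 − 2(116.3) = 1520
  R: 547.4 − 1(116.3) = 431.1
  P: 0 + 2(116.3) = 232.6
Total out = 2184 lbmol/h; y_R = 431.1 / 2184 = 0.1974.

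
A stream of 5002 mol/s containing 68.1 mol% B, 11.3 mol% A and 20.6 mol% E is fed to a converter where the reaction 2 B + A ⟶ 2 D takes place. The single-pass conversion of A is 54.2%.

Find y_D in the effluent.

A reacted = 0.542 × 565.2 = 306.4 mol/s; ν_A = −1, so ξ = 306.4/1 = 306.4 mol/s.
Outlet amounts (n = n₀ + ν ξ):
  B: 3406 − 2(306.4) = 2794
  A: 565.2 − 1(306.4) = 258.9
  D: 0 + 2(306.4) = 612.7
  E: 1030 (inert)
Total out = 4696 mol/s; y_D = 612.7 / 4696 = 0.1305.

0.13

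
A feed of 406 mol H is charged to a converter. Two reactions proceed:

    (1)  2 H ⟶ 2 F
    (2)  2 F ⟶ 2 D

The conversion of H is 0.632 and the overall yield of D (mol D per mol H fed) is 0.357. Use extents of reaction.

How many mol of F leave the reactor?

Conversion of H: H consumed = 2ξ₁ = 0.632 × 406 → ξ₁ = 128.3 mol.
Yield of D: 2ξ₂ / 406 = 0.357 → ξ₂ = 72.47 mol.
Outlet amounts (n = n₀ + Σ ν·ξ):
  H: 406 − 2(128.3) = 149.4
  F: 0 + 2(128.3) − 2(72.47) = 111.6
  D: 0 + 2(72.47) = 144.9

112 mol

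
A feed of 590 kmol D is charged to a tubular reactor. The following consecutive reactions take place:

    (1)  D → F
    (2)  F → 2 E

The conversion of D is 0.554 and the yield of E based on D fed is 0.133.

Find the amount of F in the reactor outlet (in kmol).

288 kmol

Conversion of D: D consumed = 1ξ₁ = 0.554 × 590 → ξ₁ = 326.9 kmol.
Yield of E: 2ξ₂ / 590 = 0.133 → ξ₂ = 39.23 kmol.
Outlet amounts (n = n₀ + Σ ν·ξ):
  D: 590 − 1(326.9) = 263.1
  F: 0 + 1(326.9) − 1(39.23) = 287.6
  E: 0 + 2(39.23) = 78.47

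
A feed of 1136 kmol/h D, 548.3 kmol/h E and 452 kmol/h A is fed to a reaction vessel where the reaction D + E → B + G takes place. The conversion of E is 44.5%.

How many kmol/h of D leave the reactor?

892 kmol/h

E reacted = 0.445 × 548.3 = 244 kmol/h; ν_E = −1, so ξ = 244/1 = 244 kmol/h.
Outlet amounts (n = n₀ + ν ξ):
  D: 1136 − 1(244) = 892
  E: 548.3 − 1(244) = 304.3
  B: 0 + 1(244) = 244
  G: 0 + 1(244) = 244
  A: 452 (inert)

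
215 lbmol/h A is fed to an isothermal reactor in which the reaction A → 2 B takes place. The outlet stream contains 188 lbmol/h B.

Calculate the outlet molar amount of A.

For B: n = n₀ + 2ξ → 188 = 0 + 2ξ, giving ξ = 94 lbmol/h.
Outlet amounts (n = n₀ + ν ξ):
  A: 215 − 1(94) = 121
  B: 0 + 2(94) = 188

121 lbmol/h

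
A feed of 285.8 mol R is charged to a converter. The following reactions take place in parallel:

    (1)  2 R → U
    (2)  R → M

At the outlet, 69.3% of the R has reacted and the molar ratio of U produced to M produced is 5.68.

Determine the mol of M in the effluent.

16 mol

Conversion of R: R consumed = 0.693 × 285.8 = 198.1 mol = 2ξ₁ + 1ξ₂.
Selectivity: 1ξ₁ / (1ξ₂) = 5.68 → ξ₁ = 5.68 ξ₂.
Substitute: (2·5.68 + 1) ξ₂ = 198.1 → ξ₂ = 16.02 mol, ξ₁ = 91.02 mol.
Outlet amounts (n = n₀ + Σ ν·ξ):
  R: 285.8 − 2(91.02) − 1(16.02) = 87.74
  U: 0 + 1(91.02) = 91.02
  M: 0 + 1(16.02) = 16.02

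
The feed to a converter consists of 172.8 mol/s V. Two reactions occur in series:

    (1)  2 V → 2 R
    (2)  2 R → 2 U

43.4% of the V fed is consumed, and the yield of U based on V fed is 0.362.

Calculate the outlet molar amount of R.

12.4 mol/s

Conversion of V: V consumed = 2ξ₁ = 0.434 × 172.8 → ξ₁ = 37.5 mol/s.
Yield of U: 2ξ₂ / 172.8 = 0.362 → ξ₂ = 31.28 mol/s.
Outlet amounts (n = n₀ + Σ ν·ξ):
  V: 172.8 − 2(37.5) = 97.8
  R: 0 + 2(37.5) − 2(31.28) = 12.44
  U: 0 + 2(31.28) = 62.55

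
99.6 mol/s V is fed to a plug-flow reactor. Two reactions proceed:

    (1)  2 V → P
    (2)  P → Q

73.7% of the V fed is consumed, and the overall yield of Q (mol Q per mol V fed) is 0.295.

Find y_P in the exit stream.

0.116

Conversion of V: V consumed = 2ξ₁ = 0.737 × 99.6 → ξ₁ = 36.7 mol/s.
Yield of Q: 1ξ₂ / 99.6 = 0.295 → ξ₂ = 29.38 mol/s.
Outlet amounts (n = n₀ + Σ ν·ξ):
  V: 99.6 − 2(36.7) = 26.19
  P: 0 + 1(36.7) − 1(29.38) = 7.321
  Q: 0 + 1(29.38) = 29.38
Total out = 62.9 mol/s; y_P = 7.321 / 62.9 = 0.1164.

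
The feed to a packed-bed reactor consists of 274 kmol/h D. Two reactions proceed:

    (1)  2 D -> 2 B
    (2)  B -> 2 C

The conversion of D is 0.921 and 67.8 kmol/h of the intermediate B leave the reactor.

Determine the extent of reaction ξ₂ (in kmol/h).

ξ₂ = 185 kmol/h

Conversion of D: D consumed = 2ξ₁ = 0.921 × 274 → ξ₁ = 126.2 kmol/h.
B balance: n_B = 0 + 2ξ₁ − 1ξ₂ = 67.8 → ξ₂ = (2·126.2 − 67.8)/1 = 184.6 kmol/h.
Outlet amounts (n = n₀ + Σ ν·ξ):
  D: 274 − 2(126.2) = 21.65
  B: 0 + 2(126.2) − 1(184.6) = 67.8
  C: 0 + 2(184.6) = 369.1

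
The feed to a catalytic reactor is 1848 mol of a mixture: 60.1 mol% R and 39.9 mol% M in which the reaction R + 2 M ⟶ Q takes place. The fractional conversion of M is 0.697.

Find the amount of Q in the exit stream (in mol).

257 mol

M reacted = 0.697 × 737.4 = 513.9 mol; ν_M = −2, so ξ = 513.9/2 = 257 mol.
Outlet amounts (n = n₀ + ν ξ):
  R: 1111 − 1(257) = 853.7
  M: 737.4 − 2(257) = 223.4
  Q: 0 + 1(257) = 257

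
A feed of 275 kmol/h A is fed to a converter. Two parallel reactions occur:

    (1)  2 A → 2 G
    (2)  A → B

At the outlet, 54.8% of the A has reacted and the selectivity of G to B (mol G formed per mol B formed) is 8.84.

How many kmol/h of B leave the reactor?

Conversion of A: A consumed = 0.548 × 275 = 150.7 kmol/h = 2ξ₁ + 1ξ₂.
Selectivity: 2ξ₁ / (1ξ₂) = 8.84 → ξ₁ = 4.42 ξ₂.
Substitute: (2·4.42 + 1) ξ₂ = 150.7 → ξ₂ = 15.32 kmol/h, ξ₁ = 67.69 kmol/h.
Outlet amounts (n = n₀ + Σ ν·ξ):
  A: 275 − 2(67.69) − 1(15.32) = 124.3
  G: 0 + 2(67.69) = 135.4
  B: 0 + 1(15.32) = 15.32

15.3 kmol/h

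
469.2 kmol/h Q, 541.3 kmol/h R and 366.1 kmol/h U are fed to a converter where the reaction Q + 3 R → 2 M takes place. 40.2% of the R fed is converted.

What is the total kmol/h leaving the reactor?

R reacted = 0.402 × 541.3 = 217.6 kmol/h; ν_R = −3, so ξ = 217.6/3 = 72.53 kmol/h.
Outlet amounts (n = n₀ + ν ξ):
  Q: 469.2 − 1(72.53) = 396.7
  R: 541.3 − 3(72.53) = 323.7
  M: 0 + 2(72.53) = 145.1
  U: 366.1 (inert)
Total out = 396.7 + 323.7 + 145.1 + 366.1 = 1232 kmol/h.

1230 kmol/h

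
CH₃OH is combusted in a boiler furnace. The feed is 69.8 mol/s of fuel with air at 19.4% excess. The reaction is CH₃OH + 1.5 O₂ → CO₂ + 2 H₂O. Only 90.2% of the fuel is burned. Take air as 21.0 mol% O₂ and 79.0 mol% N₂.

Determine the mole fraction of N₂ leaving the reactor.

Stoichiometric O₂ = 1.5 × 69.8 = 104.7 mol/s; O₂ fed = 104.7 × 1.194 = 125 mol/s.
N₂ fed = 125 × 79/21 = 470.3 mol/s.
Fuel reacted = 0.902 × 69.8 → ξ = 62.96 mol/s.
Outlet (n = n₀ + ν ξ):
  CH₃OH: 69.8 − 1(62.96) = 6.84
  O₂: 125 − 1.5(62.96) = 30.57
  N₂: 470.3 (inert)
  CO₂: 0 + 1(62.96) = 62.96
  H₂O: 0 + 2(62.96) = 125.9
Total out = 696.6 mol/s; y_N₂ = 470.3 / 696.6 = 0.6751.

0.675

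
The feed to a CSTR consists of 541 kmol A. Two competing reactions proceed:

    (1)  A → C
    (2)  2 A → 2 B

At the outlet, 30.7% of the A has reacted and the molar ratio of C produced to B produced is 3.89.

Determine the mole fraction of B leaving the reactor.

0.0628

Conversion of A: A consumed = 0.307 × 541 = 166.1 kmol = 1ξ₁ + 2ξ₂.
Selectivity: 1ξ₁ / (2ξ₂) = 3.89 → ξ₁ = 7.78 ξ₂.
Substitute: (1·7.78 + 2) ξ₂ = 166.1 → ξ₂ = 16.98 kmol, ξ₁ = 132.1 kmol.
Outlet amounts (n = n₀ + Σ ν·ξ):
  A: 541 − 1(132.1) − 2(16.98) = 374.9
  C: 0 + 1(132.1) = 132.1
  B: 0 + 2(16.98) = 33.96
Total out = 541 kmol; y_B = 33.96 / 541 = 0.06278.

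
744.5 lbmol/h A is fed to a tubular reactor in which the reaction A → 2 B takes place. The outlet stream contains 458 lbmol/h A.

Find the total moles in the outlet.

1030 lbmol/h

For A: n = n₀ − 1ξ → 458 = 744.5 − 1ξ, giving ξ = 286.5 lbmol/h.
Outlet amounts (n = n₀ + ν ξ):
  A: 744.5 − 1(286.5) = 458
  B: 0 + 2(286.5) = 573
Total out = 458 + 573 = 1031 lbmol/h.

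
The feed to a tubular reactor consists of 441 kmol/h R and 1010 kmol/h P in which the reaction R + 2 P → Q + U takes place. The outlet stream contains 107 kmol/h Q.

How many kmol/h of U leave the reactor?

107 kmol/h

For Q: n = n₀ + 1ξ → 107 = 0 + 1ξ, giving ξ = 107 kmol/h.
Outlet amounts (n = n₀ + ν ξ):
  R: 441 − 1(107) = 334
  P: 1010 − 2(107) = 796
  Q: 0 + 1(107) = 107
  U: 0 + 1(107) = 107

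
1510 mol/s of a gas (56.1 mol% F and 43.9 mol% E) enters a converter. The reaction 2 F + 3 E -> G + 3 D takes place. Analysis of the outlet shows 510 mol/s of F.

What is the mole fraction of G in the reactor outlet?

0.126

For F: n = n₀ − 2ξ → 510 = 847.1 − 2ξ, giving ξ = 168.6 mol/s.
Outlet amounts (n = n₀ + ν ξ):
  F: 847.1 − 2(168.6) = 510
  E: 662.9 − 3(168.6) = 157.2
  G: 0 + 1(168.6) = 168.6
  D: 0 + 3(168.6) = 505.7
Total out = 1341 mol/s; y_G = 168.6 / 1341 = 0.1257.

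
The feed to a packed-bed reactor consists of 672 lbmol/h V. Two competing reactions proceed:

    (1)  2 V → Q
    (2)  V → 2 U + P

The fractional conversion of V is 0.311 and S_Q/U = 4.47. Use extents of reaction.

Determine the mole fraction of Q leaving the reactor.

0.166

Conversion of V: V consumed = 0.311 × 672 = 209 lbmol/h = 2ξ₁ + 1ξ₂.
Selectivity: 1ξ₁ / (2ξ₂) = 4.47 → ξ₁ = 8.94 ξ₂.
Substitute: (2·8.94 + 1) ξ₂ = 209 → ξ₂ = 11.07 lbmol/h, ξ₁ = 98.96 lbmol/h.
Outlet amounts (n = n₀ + Σ ν·ξ):
  V: 672 − 2(98.96) − 1(11.07) = 463
  Q: 0 + 1(98.96) = 98.96
  U: 0 + 2(11.07) = 22.14
  P: 0 + 1(11.07) = 11.07
Total out = 595.2 lbmol/h; y_Q = 98.96 / 595.2 = 0.1663.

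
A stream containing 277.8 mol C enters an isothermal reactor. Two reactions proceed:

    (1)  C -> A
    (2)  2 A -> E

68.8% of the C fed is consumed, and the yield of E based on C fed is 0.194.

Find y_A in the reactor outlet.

Conversion of C: C consumed = 1ξ₁ = 0.688 × 277.8 → ξ₁ = 191.1 mol.
Yield of E: 1ξ₂ / 277.8 = 0.194 → ξ₂ = 53.89 mol.
Outlet amounts (n = n₀ + Σ ν·ξ):
  C: 277.8 − 1(191.1) = 86.67
  A: 0 + 1(191.1) − 2(53.89) = 83.34
  E: 0 + 1(53.89) = 53.89
Total out = 223.9 mol; y_A = 83.34 / 223.9 = 0.3722.

0.372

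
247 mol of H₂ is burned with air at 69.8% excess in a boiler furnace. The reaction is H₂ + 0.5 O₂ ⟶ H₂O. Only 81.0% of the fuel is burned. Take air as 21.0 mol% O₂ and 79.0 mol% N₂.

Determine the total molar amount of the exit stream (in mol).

1150 mol

Stoichiometric O₂ = 0.5 × 247 = 123.5 mol; O₂ fed = 123.5 × 1.698 = 209.7 mol.
N₂ fed = 209.7 × 79/21 = 788.9 mol.
Fuel reacted = 0.81 × 247 → ξ = 200.1 mol.
Outlet (n = n₀ + ν ξ):
  H₂: 247 − 1(200.1) = 46.93
  O₂: 209.7 − 0.5(200.1) = 109.7
  N₂: 788.9 (inert)
  H₂O: 0 + 1(200.1) = 200.1
Total out = 46.93 + 109.7 + 788.9 + 200.1 = 1146 mol.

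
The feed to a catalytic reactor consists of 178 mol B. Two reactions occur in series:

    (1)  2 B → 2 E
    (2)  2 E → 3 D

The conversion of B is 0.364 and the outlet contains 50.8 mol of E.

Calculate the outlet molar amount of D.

21 mol

Conversion of B: B consumed = 2ξ₁ = 0.364 × 178 → ξ₁ = 32.4 mol.
E balance: n_E = 0 + 2ξ₁ − 2ξ₂ = 50.8 → ξ₂ = (2·32.4 − 50.8)/2 = 6.996 mol.
Outlet amounts (n = n₀ + Σ ν·ξ):
  B: 178 − 2(32.4) = 113.2
  E: 0 + 2(32.4) − 2(6.996) = 50.8
  D: 0 + 3(6.996) = 20.99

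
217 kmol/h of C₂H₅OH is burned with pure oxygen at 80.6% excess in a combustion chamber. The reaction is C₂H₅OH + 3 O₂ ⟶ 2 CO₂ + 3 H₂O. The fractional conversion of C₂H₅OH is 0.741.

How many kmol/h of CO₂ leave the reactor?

322 kmol/h

Stoichiometric O₂ = 3 × 217 = 651 kmol/h; O₂ fed = 651 × 1.806 = 1176 kmol/h.
Fuel reacted = 0.741 × 217 → ξ = 160.8 kmol/h.
Outlet (n = n₀ + ν ξ):
  C₂H₅OH: 217 − 1(160.8) = 56.2
  O₂: 1176 − 3(160.8) = 693.3
  CO₂: 0 + 2(160.8) = 321.6
  H₂O: 0 + 3(160.8) = 482.4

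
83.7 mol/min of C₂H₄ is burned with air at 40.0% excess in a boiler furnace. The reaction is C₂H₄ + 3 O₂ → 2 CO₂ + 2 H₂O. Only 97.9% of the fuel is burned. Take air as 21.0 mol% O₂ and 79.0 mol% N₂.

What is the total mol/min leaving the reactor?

1760 mol/min

Stoichiometric O₂ = 3 × 83.7 = 251.1 mol/min; O₂ fed = 251.1 × 1.400 = 351.5 mol/min.
N₂ fed = 351.5 × 79/21 = 1322 mol/min.
Fuel reacted = 0.979 × 83.7 → ξ = 81.94 mol/min.
Outlet (n = n₀ + ν ξ):
  C₂H₄: 83.7 − 1(81.94) = 1.758
  O₂: 351.5 − 3(81.94) = 105.7
  N₂: 1322 (inert)
  CO₂: 0 + 2(81.94) = 163.9
  H₂O: 0 + 2(81.94) = 163.9
Total out = 1.758 + 105.7 + 1322 + 163.9 + 163.9 = 1758 mol/min.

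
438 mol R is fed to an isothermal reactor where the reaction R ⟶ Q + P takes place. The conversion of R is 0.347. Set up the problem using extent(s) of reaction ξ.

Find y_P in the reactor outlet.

0.258

R reacted = 0.347 × 438 = 152 mol; ν_R = −1, so ξ = 152/1 = 152 mol.
Outlet amounts (n = n₀ + ν ξ):
  R: 438 − 1(152) = 286
  Q: 0 + 1(152) = 152
  P: 0 + 1(152) = 152
Total out = 590 mol; y_P = 152 / 590 = 0.2576.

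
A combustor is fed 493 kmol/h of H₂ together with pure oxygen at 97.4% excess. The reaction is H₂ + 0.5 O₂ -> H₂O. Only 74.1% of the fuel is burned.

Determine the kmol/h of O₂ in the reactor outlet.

304 kmol/h

Stoichiometric O₂ = 0.5 × 493 = 246.5 kmol/h; O₂ fed = 246.5 × 1.974 = 486.6 kmol/h.
Fuel reacted = 0.741 × 493 → ξ = 365.3 kmol/h.
Outlet (n = n₀ + ν ξ):
  H₂: 493 − 1(365.3) = 127.7
  O₂: 486.6 − 0.5(365.3) = 303.9
  H₂O: 0 + 1(365.3) = 365.3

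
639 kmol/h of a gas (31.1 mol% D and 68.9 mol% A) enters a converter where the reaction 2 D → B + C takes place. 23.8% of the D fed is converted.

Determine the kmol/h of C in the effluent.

D reacted = 0.238 × 198.7 = 47.3 kmol/h; ν_D = −2, so ξ = 47.3/2 = 23.65 kmol/h.
Outlet amounts (n = n₀ + ν ξ):
  D: 198.7 − 2(23.65) = 151.4
  B: 0 + 1(23.65) = 23.65
  C: 0 + 1(23.65) = 23.65
  A: 440.3 (inert)

23.6 kmol/h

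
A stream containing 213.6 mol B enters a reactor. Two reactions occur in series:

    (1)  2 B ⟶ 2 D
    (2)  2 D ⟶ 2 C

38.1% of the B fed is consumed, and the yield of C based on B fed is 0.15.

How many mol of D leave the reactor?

49.3 mol

Conversion of B: B consumed = 2ξ₁ = 0.381 × 213.6 → ξ₁ = 40.69 mol.
Yield of C: 2ξ₂ / 213.6 = 0.15 → ξ₂ = 16.02 mol.
Outlet amounts (n = n₀ + Σ ν·ξ):
  B: 213.6 − 2(40.69) = 132.2
  D: 0 + 2(40.69) − 2(16.02) = 49.34
  C: 0 + 2(16.02) = 32.04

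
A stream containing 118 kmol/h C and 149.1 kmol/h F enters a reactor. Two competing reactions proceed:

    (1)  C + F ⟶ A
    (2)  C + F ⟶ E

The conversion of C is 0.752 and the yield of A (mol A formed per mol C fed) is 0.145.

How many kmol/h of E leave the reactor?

Yield of A: 1ξ₁ / 118 = 0.145 → ξ₁ = 17.11 kmol/h.
Conversion of C: 1ξ₁ + 1ξ₂ = 0.752 × 118 = 88.74 → ξ₂ = 71.63 kmol/h.
Outlet amounts (n = n₀ + Σ ν·ξ):
  C: 118 − 1(17.11) − 1(71.63) = 29.26
  F: 149.1 − 1(17.11) − 1(71.63) = 60.36
  A: 0 + 1(17.11) = 17.11
  E: 0 + 1(71.63) = 71.63

71.6 kmol/h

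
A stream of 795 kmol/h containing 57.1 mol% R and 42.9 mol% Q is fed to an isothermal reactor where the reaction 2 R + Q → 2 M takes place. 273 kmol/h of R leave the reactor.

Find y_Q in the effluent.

0.356

For R: n = n₀ − 2ξ → 273 = 453.9 − 2ξ, giving ξ = 90.47 kmol/h.
Outlet amounts (n = n₀ + ν ξ):
  R: 453.9 − 2(90.47) = 273
  Q: 341.1 − 1(90.47) = 250.6
  M: 0 + 2(90.47) = 180.9
Total out = 704.5 kmol/h; y_Q = 250.6 / 704.5 = 0.3557.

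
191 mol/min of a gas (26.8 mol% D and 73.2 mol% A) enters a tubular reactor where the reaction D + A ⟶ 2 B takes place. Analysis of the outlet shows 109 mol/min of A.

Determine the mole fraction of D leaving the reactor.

For A: n = n₀ − 1ξ → 109 = 139.8 − 1ξ, giving ξ = 30.81 mol/min.
Outlet amounts (n = n₀ + ν ξ):
  D: 51.19 − 1(30.81) = 20.38
  A: 139.8 − 1(30.81) = 109
  B: 0 + 2(30.81) = 61.62
Total out = 191 mol/min; y_D = 20.38 / 191 = 0.1067.

0.107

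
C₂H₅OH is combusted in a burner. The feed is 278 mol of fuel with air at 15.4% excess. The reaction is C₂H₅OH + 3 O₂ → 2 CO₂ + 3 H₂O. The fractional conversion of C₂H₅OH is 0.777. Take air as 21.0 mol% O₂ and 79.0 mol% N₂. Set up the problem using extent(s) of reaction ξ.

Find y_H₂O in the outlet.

0.128

Stoichiometric O₂ = 3 × 278 = 834 mol; O₂ fed = 834 × 1.154 = 962.4 mol.
N₂ fed = 962.4 × 79/21 = 3621 mol.
Fuel reacted = 0.777 × 278 → ξ = 216 mol.
Outlet (n = n₀ + ν ξ):
  C₂H₅OH: 278 − 1(216) = 61.99
  O₂: 962.4 − 3(216) = 314.4
  N₂: 3621 (inert)
  CO₂: 0 + 2(216) = 432
  H₂O: 0 + 3(216) = 648
Total out = 5077 mol; y_H₂O = 648 / 5077 = 0.1276.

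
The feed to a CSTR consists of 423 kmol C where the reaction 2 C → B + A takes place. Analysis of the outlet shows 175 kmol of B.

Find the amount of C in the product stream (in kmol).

73 kmol

For B: n = n₀ + 1ξ → 175 = 0 + 1ξ, giving ξ = 175 kmol.
Outlet amounts (n = n₀ + ν ξ):
  C: 423 − 2(175) = 73
  B: 0 + 1(175) = 175
  A: 0 + 1(175) = 175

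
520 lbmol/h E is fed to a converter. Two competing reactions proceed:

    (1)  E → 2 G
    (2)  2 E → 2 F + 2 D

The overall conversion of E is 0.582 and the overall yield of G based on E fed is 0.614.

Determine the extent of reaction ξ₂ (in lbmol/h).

Yield of G: 2ξ₁ / 520 = 0.614 → ξ₁ = 159.6 lbmol/h.
Conversion of E: 1ξ₁ + 2ξ₂ = 0.582 × 520 = 302.6 → ξ₂ = 71.5 lbmol/h.
Outlet amounts (n = n₀ + Σ ν·ξ):
  E: 520 − 1(159.6) − 2(71.5) = 217.4
  G: 0 + 2(159.6) = 319.3
  F: 0 + 2(71.5) = 143
  D: 0 + 2(71.5) = 143

ξ₂ = 71.5 lbmol/h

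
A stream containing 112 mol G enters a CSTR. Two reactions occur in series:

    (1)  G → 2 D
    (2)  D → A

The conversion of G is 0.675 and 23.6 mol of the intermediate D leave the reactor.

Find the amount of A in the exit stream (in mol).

128 mol

Conversion of G: G consumed = 1ξ₁ = 0.675 × 112 → ξ₁ = 75.6 mol.
D balance: n_D = 0 + 2ξ₁ − 1ξ₂ = 23.6 → ξ₂ = (2·75.6 − 23.6)/1 = 127.6 mol.
Outlet amounts (n = n₀ + Σ ν·ξ):
  G: 112 − 1(75.6) = 36.4
  D: 0 + 2(75.6) − 1(127.6) = 23.6
  A: 0 + 1(127.6) = 127.6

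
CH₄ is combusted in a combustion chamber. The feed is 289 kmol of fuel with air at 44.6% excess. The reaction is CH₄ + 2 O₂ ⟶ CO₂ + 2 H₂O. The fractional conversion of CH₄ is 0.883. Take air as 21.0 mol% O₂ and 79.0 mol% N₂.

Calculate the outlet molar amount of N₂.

3140 kmol

Stoichiometric O₂ = 2 × 289 = 578 kmol; O₂ fed = 578 × 1.446 = 835.8 kmol.
N₂ fed = 835.8 × 79/21 = 3144 kmol.
Fuel reacted = 0.883 × 289 → ξ = 255.2 kmol.
Outlet (n = n₀ + ν ξ):
  CH₄: 289 − 1(255.2) = 33.81
  O₂: 835.8 − 2(255.2) = 325.4
  N₂: 3144 (inert)
  CO₂: 0 + 1(255.2) = 255.2
  H₂O: 0 + 2(255.2) = 510.4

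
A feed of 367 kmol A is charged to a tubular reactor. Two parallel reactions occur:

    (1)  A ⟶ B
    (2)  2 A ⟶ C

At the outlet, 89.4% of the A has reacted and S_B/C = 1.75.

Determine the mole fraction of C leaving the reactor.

0.313

Conversion of A: A consumed = 0.894 × 367 = 328.1 kmol = 1ξ₁ + 2ξ₂.
Selectivity: 1ξ₁ / (1ξ₂) = 1.75 → ξ₁ = 1.75 ξ₂.
Substitute: (1·1.75 + 2) ξ₂ = 328.1 → ξ₂ = 87.49 kmol, ξ₁ = 153.1 kmol.
Outlet amounts (n = n₀ + Σ ν·ξ):
  A: 367 − 1(153.1) − 2(87.49) = 38.9
  B: 0 + 1(153.1) = 153.1
  C: 0 + 1(87.49) = 87.49
Total out = 279.5 kmol; y_C = 87.49 / 279.5 = 0.313.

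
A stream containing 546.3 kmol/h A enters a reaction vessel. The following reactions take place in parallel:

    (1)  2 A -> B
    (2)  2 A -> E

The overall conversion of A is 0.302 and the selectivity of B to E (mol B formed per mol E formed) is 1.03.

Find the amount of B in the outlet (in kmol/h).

41.9 kmol/h

Conversion of A: A consumed = 0.302 × 546.3 = 165 kmol/h = 2ξ₁ + 2ξ₂.
Selectivity: 1ξ₁ / (1ξ₂) = 1.03 → ξ₁ = 1.03 ξ₂.
Substitute: (2·1.03 + 2) ξ₂ = 165 → ξ₂ = 40.64 kmol/h, ξ₁ = 41.86 kmol/h.
Outlet amounts (n = n₀ + Σ ν·ξ):
  A: 546.3 − 2(41.86) − 2(40.64) = 381.3
  B: 0 + 1(41.86) = 41.86
  E: 0 + 1(40.64) = 40.64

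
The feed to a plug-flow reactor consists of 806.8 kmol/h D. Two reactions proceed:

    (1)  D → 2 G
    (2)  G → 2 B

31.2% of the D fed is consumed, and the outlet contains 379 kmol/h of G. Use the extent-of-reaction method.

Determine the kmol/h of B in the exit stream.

249 kmol/h

Conversion of D: D consumed = 1ξ₁ = 0.312 × 806.8 → ξ₁ = 251.7 kmol/h.
G balance: n_G = 0 + 2ξ₁ − 1ξ₂ = 379 → ξ₂ = (2·251.7 − 379)/1 = 124.4 kmol/h.
Outlet amounts (n = n₀ + Σ ν·ξ):
  D: 806.8 − 1(251.7) = 555.1
  G: 0 + 2(251.7) − 1(124.4) = 379
  B: 0 + 2(124.4) = 248.9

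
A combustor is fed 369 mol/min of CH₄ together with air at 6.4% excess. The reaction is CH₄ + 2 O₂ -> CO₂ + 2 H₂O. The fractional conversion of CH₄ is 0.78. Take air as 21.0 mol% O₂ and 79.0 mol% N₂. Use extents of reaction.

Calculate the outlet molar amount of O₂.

210 mol/min

Stoichiometric O₂ = 2 × 369 = 738 mol/min; O₂ fed = 738 × 1.064 = 785.2 mol/min.
N₂ fed = 785.2 × 79/21 = 2954 mol/min.
Fuel reacted = 0.78 × 369 → ξ = 287.8 mol/min.
Outlet (n = n₀ + ν ξ):
  CH₄: 369 − 1(287.8) = 81.18
  O₂: 785.2 − 2(287.8) = 209.6
  N₂: 2954 (inert)
  CO₂: 0 + 1(287.8) = 287.8
  H₂O: 0 + 2(287.8) = 575.6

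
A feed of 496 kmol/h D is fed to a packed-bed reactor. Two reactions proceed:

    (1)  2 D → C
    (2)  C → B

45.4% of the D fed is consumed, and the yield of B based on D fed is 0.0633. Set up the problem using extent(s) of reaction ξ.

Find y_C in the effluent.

0.212

Conversion of D: D consumed = 2ξ₁ = 0.454 × 496 → ξ₁ = 112.6 kmol/h.
Yield of B: 1ξ₂ / 496 = 0.0633 → ξ₂ = 31.4 kmol/h.
Outlet amounts (n = n₀ + Σ ν·ξ):
  D: 496 − 2(112.6) = 270.8
  C: 0 + 1(112.6) − 1(31.4) = 81.2
  B: 0 + 1(31.4) = 31.4
Total out = 383.4 kmol/h; y_C = 81.2 / 383.4 = 0.2118.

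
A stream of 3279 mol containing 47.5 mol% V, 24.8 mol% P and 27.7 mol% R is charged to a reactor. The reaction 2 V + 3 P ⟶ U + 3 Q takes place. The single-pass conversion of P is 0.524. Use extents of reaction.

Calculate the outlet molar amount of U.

P reacted = 0.524 × 813.2 = 426.1 mol; ν_P = −3, so ξ = 426.1/3 = 142 mol.
Outlet amounts (n = n₀ + ν ξ):
  V: 1558 − 2(142) = 1273
  P: 813.2 − 3(142) = 387.1
  U: 0 + 1(142) = 142
  Q: 0 + 3(142) = 426.1
  R: 908.3 (inert)

142 mol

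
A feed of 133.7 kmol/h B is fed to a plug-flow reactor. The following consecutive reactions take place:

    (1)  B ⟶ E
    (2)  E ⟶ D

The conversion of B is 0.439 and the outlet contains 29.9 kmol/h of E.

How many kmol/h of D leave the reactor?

28.8 kmol/h

Conversion of B: B consumed = 1ξ₁ = 0.439 × 133.7 → ξ₁ = 58.69 kmol/h.
E balance: n_E = 0 + 1ξ₁ − 1ξ₂ = 29.9 → ξ₂ = (1·58.69 − 29.9)/1 = 28.79 kmol/h.
Outlet amounts (n = n₀ + Σ ν·ξ):
  B: 133.7 − 1(58.69) = 75.01
  E: 0 + 1(58.69) − 1(28.79) = 29.9
  D: 0 + 1(28.79) = 28.79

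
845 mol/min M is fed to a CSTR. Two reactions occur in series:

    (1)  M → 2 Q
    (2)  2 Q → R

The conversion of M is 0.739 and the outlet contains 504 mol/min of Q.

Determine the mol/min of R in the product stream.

372 mol/min

Conversion of M: M consumed = 1ξ₁ = 0.739 × 845 → ξ₁ = 624.5 mol/min.
Q balance: n_Q = 0 + 2ξ₁ − 2ξ₂ = 504 → ξ₂ = (2·624.5 − 504)/2 = 372.5 mol/min.
Outlet amounts (n = n₀ + Σ ν·ξ):
  M: 845 − 1(624.5) = 220.5
  Q: 0 + 2(624.5) − 2(372.5) = 504
  R: 0 + 1(372.5) = 372.5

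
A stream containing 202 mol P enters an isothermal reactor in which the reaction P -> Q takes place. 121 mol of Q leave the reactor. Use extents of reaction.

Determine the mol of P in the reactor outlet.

81 mol

For Q: n = n₀ + 1ξ → 121 = 0 + 1ξ, giving ξ = 121 mol.
Outlet amounts (n = n₀ + ν ξ):
  P: 202 − 1(121) = 81
  Q: 0 + 1(121) = 121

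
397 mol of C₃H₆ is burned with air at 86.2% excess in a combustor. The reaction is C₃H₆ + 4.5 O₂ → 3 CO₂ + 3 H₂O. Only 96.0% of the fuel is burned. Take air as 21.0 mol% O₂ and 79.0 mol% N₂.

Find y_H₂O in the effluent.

Stoichiometric O₂ = 4.5 × 397 = 1786 mol; O₂ fed = 1786 × 1.862 = 3326 mol.
N₂ fed = 3326 × 79/21 = 12510 mol.
Fuel reacted = 0.96 × 397 → ξ = 381.1 mol.
Outlet (n = n₀ + ν ξ):
  C₃H₆: 397 − 1(381.1) = 15.88
  O₂: 3326 − 4.5(381.1) = 1611
  N₂: 12510 (inert)
  CO₂: 0 + 3(381.1) = 1143
  H₂O: 0 + 3(381.1) = 1143
Total out = 16430 mol; y_H₂O = 1143 / 16430 = 0.0696.

0.0696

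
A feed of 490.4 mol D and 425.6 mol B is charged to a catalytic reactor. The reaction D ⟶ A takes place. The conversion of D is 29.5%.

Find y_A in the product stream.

0.158

D reacted = 0.295 × 490.4 = 144.7 mol; ν_D = −1, so ξ = 144.7/1 = 144.7 mol.
Outlet amounts (n = n₀ + ν ξ):
  D: 490.4 − 1(144.7) = 345.7
  A: 0 + 1(144.7) = 144.7
  B: 425.6 (inert)
Total out = 916 mol; y_A = 144.7 / 916 = 0.1579.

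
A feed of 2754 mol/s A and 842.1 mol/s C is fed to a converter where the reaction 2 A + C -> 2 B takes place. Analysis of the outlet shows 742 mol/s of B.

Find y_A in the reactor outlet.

For B: n = n₀ + 2ξ → 742 = 0 + 2ξ, giving ξ = 371 mol/s.
Outlet amounts (n = n₀ + ν ξ):
  A: 2754 − 2(371) = 2012
  C: 842.1 − 1(371) = 471.1
  B: 0 + 2(371) = 742
Total out = 3225 mol/s; y_A = 2012 / 3225 = 0.6239.

0.624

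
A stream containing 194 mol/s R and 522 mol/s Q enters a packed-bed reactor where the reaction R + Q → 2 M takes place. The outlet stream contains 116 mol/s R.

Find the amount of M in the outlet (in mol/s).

156 mol/s

For R: n = n₀ − 1ξ → 116 = 194 − 1ξ, giving ξ = 78 mol/s.
Outlet amounts (n = n₀ + ν ξ):
  R: 194 − 1(78) = 116
  Q: 522 − 1(78) = 444
  M: 0 + 2(78) = 156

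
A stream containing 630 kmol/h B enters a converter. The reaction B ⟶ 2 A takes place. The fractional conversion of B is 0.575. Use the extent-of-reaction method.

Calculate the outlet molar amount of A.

B reacted = 0.575 × 630 = 362.2 kmol/h; ν_B = −1, so ξ = 362.2/1 = 362.2 kmol/h.
Outlet amounts (n = n₀ + ν ξ):
  B: 630 − 1(362.2) = 267.8
  A: 0 + 2(362.2) = 724.5

724 kmol/h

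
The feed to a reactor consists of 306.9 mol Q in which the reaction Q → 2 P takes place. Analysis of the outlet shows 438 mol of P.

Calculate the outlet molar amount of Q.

87.9 mol

For P: n = n₀ + 2ξ → 438 = 0 + 2ξ, giving ξ = 219 mol.
Outlet amounts (n = n₀ + ν ξ):
  Q: 306.9 − 1(219) = 87.9
  P: 0 + 2(219) = 438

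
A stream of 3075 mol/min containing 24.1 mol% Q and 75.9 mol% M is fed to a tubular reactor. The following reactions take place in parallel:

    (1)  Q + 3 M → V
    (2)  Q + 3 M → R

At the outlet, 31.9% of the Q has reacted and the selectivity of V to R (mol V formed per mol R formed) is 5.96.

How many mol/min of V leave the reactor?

202 mol/min

Conversion of Q: Q consumed = 0.319 × 741.1 = 236.4 mol/min = 1ξ₁ + 1ξ₂.
Selectivity: 1ξ₁ / (1ξ₂) = 5.96 → ξ₁ = 5.96 ξ₂.
Substitute: (1·5.96 + 1) ξ₂ = 236.4 → ξ₂ = 33.97 mol/min, ξ₁ = 202.4 mol/min.
Outlet amounts (n = n₀ + Σ ν·ξ):
  Q: 741.1 − 1(202.4) − 1(33.97) = 504.7
  M: 2334 − 3(202.4) − 3(33.97) = 1625
  V: 0 + 1(202.4) = 202.4
  R: 0 + 1(33.97) = 33.97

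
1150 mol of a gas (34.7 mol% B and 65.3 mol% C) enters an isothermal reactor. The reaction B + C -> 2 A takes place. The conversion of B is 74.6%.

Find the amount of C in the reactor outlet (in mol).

453 mol

B reacted = 0.746 × 399.1 = 297.7 mol; ν_B = −1, so ξ = 297.7/1 = 297.7 mol.
Outlet amounts (n = n₀ + ν ξ):
  B: 399.1 − 1(297.7) = 101.4
  C: 751 − 1(297.7) = 453.3
  A: 0 + 2(297.7) = 595.4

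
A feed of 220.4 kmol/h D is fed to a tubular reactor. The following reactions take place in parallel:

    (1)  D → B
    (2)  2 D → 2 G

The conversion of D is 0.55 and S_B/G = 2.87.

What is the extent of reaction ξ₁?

Conversion of D: D consumed = 0.55 × 220.4 = 121.2 kmol/h = 1ξ₁ + 2ξ₂.
Selectivity: 1ξ₁ / (2ξ₂) = 2.87 → ξ₁ = 5.74 ξ₂.
Substitute: (1·5.74 + 2) ξ₂ = 121.2 → ξ₂ = 15.66 kmol/h, ξ₁ = 89.9 kmol/h.
Outlet amounts (n = n₀ + Σ ν·ξ):
  D: 220.4 − 1(89.9) − 2(15.66) = 99.18
  B: 0 + 1(89.9) = 89.9
  G: 0 + 2(15.66) = 31.32

ξ₁ = 89.9 kmol/h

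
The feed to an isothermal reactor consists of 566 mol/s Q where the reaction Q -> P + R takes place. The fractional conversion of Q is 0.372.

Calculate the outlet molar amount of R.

Q reacted = 0.372 × 566 = 210.6 mol/s; ν_Q = −1, so ξ = 210.6/1 = 210.6 mol/s.
Outlet amounts (n = n₀ + ν ξ):
  Q: 566 − 1(210.6) = 355.4
  P: 0 + 1(210.6) = 210.6
  R: 0 + 1(210.6) = 210.6

211 mol/s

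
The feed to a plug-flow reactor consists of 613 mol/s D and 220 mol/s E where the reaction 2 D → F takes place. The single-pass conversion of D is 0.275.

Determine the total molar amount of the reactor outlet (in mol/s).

D reacted = 0.275 × 613 = 168.6 mol/s; ν_D = −2, so ξ = 168.6/2 = 84.29 mol/s.
Outlet amounts (n = n₀ + ν ξ):
  D: 613 − 2(84.29) = 444.4
  F: 0 + 1(84.29) = 84.29
  E: 220 (inert)
Total out = 444.4 + 84.29 + 220 = 748.7 mol/s.

749 mol/s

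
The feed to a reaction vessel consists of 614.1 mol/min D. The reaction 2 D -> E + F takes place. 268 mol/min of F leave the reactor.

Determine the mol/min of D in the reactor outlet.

78.1 mol/min

For F: n = n₀ + 1ξ → 268 = 0 + 1ξ, giving ξ = 268 mol/min.
Outlet amounts (n = n₀ + ν ξ):
  D: 614.1 − 2(268) = 78.1
  E: 0 + 1(268) = 268
  F: 0 + 1(268) = 268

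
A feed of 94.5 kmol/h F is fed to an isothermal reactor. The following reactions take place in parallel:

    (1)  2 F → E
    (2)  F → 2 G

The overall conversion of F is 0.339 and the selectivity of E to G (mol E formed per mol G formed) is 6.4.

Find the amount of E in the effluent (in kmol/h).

15.4 kmol/h

Conversion of F: F consumed = 0.339 × 94.5 = 32.04 kmol/h = 2ξ₁ + 1ξ₂.
Selectivity: 1ξ₁ / (2ξ₂) = 6.4 → ξ₁ = 12.8 ξ₂.
Substitute: (2·12.8 + 1) ξ₂ = 32.04 → ξ₂ = 1.204 kmol/h, ξ₁ = 15.42 kmol/h.
Outlet amounts (n = n₀ + Σ ν·ξ):
  F: 94.5 − 2(15.42) − 1(1.204) = 62.46
  E: 0 + 1(15.42) = 15.42
  G: 0 + 2(1.204) = 2.409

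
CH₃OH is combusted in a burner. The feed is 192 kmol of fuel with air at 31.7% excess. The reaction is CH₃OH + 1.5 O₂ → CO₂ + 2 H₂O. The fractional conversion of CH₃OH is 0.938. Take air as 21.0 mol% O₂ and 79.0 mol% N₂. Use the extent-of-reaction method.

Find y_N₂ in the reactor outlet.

Stoichiometric O₂ = 1.5 × 192 = 288 kmol; O₂ fed = 288 × 1.317 = 379.3 kmol.
N₂ fed = 379.3 × 79/21 = 1427 kmol.
Fuel reacted = 0.938 × 192 → ξ = 180.1 kmol.
Outlet (n = n₀ + ν ξ):
  CH₃OH: 192 − 1(180.1) = 11.9
  O₂: 379.3 − 1.5(180.1) = 109.2
  N₂: 1427 (inert)
  CO₂: 0 + 1(180.1) = 180.1
  H₂O: 0 + 2(180.1) = 360.2
Total out = 2088 kmol; y_N₂ = 1427 / 2088 = 0.6833.

0.683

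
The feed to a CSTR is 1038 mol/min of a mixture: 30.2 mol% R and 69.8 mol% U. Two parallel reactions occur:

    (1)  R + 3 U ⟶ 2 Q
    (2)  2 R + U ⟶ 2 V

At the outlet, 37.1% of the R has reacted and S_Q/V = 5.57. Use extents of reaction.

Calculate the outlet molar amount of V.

Conversion of R: R consumed = 0.371 × 313.5 = 116.3 mol/min = 1ξ₁ + 2ξ₂.
Selectivity: 2ξ₁ / (2ξ₂) = 5.57 → ξ₁ = 5.57 ξ₂.
Substitute: (1·5.57 + 2) ξ₂ = 116.3 → ξ₂ = 15.36 mol/min, ξ₁ = 85.57 mol/min.
Outlet amounts (n = n₀ + Σ ν·ξ):
  R: 313.5 − 1(85.57) − 2(15.36) = 197.2
  U: 724.5 − 3(85.57) − 1(15.36) = 452.4
  Q: 0 + 2(85.57) = 171.1
  V: 0 + 2(15.36) = 30.73

30.7 mol/min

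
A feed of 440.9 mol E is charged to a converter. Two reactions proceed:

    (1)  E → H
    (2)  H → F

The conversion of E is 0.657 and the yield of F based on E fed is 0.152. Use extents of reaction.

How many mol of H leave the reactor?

223 mol

Conversion of E: E consumed = 1ξ₁ = 0.657 × 440.9 → ξ₁ = 289.7 mol.
Yield of F: 1ξ₂ / 440.9 = 0.152 → ξ₂ = 67.02 mol.
Outlet amounts (n = n₀ + Σ ν·ξ):
  E: 440.9 − 1(289.7) = 151.2
  H: 0 + 1(289.7) − 1(67.02) = 222.7
  F: 0 + 1(67.02) = 67.02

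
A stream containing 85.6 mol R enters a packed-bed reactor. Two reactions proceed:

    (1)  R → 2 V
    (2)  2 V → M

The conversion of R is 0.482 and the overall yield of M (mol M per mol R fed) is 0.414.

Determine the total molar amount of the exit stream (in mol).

91.4 mol

Conversion of R: R consumed = 1ξ₁ = 0.482 × 85.6 → ξ₁ = 41.26 mol.
Yield of M: 1ξ₂ / 85.6 = 0.414 → ξ₂ = 35.44 mol.
Outlet amounts (n = n₀ + Σ ν·ξ):
  R: 85.6 − 1(41.26) = 44.34
  V: 0 + 2(41.26) − 2(35.44) = 11.64
  M: 0 + 1(35.44) = 35.44
Total out = 44.34 + 11.64 + 35.44 = 91.42 mol.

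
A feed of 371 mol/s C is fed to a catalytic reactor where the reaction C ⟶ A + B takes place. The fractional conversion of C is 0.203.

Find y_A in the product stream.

C reacted = 0.203 × 371 = 75.31 mol/s; ν_C = −1, so ξ = 75.31/1 = 75.31 mol/s.
Outlet amounts (n = n₀ + ν ξ):
  C: 371 − 1(75.31) = 295.7
  A: 0 + 1(75.31) = 75.31
  B: 0 + 1(75.31) = 75.31
Total out = 446.3 mol/s; y_A = 75.31 / 446.3 = 0.1687.

0.169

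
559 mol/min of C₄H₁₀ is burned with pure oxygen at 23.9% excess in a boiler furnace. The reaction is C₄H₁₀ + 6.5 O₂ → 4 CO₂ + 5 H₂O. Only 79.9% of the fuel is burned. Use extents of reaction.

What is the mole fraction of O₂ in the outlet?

0.279

Stoichiometric O₂ = 6.5 × 559 = 3634 mol/min; O₂ fed = 3634 × 1.239 = 4502 mol/min.
Fuel reacted = 0.799 × 559 → ξ = 446.6 mol/min.
Outlet (n = n₀ + ν ξ):
  C₄H₁₀: 559 − 1(446.6) = 112.4
  O₂: 4502 − 6.5(446.6) = 1599
  CO₂: 0 + 4(446.6) = 1787
  H₂O: 0 + 5(446.6) = 2233
Total out = 5731 mol/min; y_O₂ = 1599 / 5731 = 0.279.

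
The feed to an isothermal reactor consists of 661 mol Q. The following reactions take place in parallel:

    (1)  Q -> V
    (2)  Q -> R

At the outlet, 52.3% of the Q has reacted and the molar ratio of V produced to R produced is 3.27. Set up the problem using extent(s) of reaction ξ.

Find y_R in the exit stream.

0.122

Conversion of Q: Q consumed = 0.523 × 661 = 345.7 mol = 1ξ₁ + 1ξ₂.
Selectivity: 1ξ₁ / (1ξ₂) = 3.27 → ξ₁ = 3.27 ξ₂.
Substitute: (1·3.27 + 1) ξ₂ = 345.7 → ξ₂ = 80.96 mol, ξ₁ = 264.7 mol.
Outlet amounts (n = n₀ + Σ ν·ξ):
  Q: 661 − 1(264.7) − 1(80.96) = 315.3
  V: 0 + 1(264.7) = 264.7
  R: 0 + 1(80.96) = 80.96
Total out = 661 mol; y_R = 80.96 / 661 = 0.1225.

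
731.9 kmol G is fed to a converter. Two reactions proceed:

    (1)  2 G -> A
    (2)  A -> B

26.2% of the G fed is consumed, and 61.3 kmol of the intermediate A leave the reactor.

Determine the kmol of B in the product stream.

Conversion of G: G consumed = 2ξ₁ = 0.262 × 731.9 → ξ₁ = 95.88 kmol.
A balance: n_A = 0 + 1ξ₁ − 1ξ₂ = 61.3 → ξ₂ = (1·95.88 − 61.3)/1 = 34.58 kmol.
Outlet amounts (n = n₀ + Σ ν·ξ):
  G: 731.9 − 2(95.88) = 540.1
  A: 0 + 1(95.88) − 1(34.58) = 61.3
  B: 0 + 1(34.58) = 34.58

34.6 kmol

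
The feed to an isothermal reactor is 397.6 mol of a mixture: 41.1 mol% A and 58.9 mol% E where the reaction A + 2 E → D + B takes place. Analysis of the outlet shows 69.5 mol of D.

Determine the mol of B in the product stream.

69.5 mol

For D: n = n₀ + 1ξ → 69.5 = 0 + 1ξ, giving ξ = 69.5 mol.
Outlet amounts (n = n₀ + ν ξ):
  A: 163.4 − 1(69.5) = 93.91
  E: 234.2 − 2(69.5) = 95.19
  D: 0 + 1(69.5) = 69.5
  B: 0 + 1(69.5) = 69.5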